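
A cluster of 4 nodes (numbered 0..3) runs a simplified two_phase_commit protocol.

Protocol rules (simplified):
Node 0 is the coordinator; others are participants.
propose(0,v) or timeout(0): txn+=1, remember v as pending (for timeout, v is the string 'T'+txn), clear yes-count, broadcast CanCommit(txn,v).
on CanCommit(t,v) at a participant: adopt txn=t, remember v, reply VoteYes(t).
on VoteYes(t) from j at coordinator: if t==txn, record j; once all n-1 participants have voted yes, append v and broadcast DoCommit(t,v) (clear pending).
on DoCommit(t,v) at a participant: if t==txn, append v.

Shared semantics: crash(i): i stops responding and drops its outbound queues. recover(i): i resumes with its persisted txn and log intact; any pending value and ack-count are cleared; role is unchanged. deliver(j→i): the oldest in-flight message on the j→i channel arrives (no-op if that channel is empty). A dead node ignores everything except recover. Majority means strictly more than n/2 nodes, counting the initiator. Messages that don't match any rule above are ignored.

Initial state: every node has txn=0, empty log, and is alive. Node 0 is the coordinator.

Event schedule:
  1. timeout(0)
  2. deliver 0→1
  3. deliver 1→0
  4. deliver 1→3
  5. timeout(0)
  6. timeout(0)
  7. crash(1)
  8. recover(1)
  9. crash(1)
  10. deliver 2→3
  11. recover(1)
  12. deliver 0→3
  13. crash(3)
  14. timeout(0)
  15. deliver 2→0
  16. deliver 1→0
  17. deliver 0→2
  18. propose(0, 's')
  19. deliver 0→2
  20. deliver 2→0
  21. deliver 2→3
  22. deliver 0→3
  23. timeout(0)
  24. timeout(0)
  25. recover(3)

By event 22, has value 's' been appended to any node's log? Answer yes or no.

no

step 1 timeout(0): 0={coor,t=1,log=-}
step 2 deliver 0→1: 1={part,t=1,log=-}
step 3 deliver 1→0: —
step 4 deliver 1→3: —
step 5 timeout(0): 0={coor,t=2,log=-}
step 6 timeout(0): 0={coor,t=3,log=-}
step 7 crash(1): 1={✗part,t=1,log=-}
step 8 recover(1): 1={part,t=1,log=-}
step 9 crash(1): 1={✗part,t=1,log=-}
step 10 deliver 2→3: —
step 11 recover(1): 1={part,t=1,log=-}
step 12 deliver 0→3: 3={part,t=1,log=-}
step 13 crash(3): 3={✗part,t=1,log=-}
step 14 timeout(0): 0={coor,t=4,log=-}
step 15 deliver 2→0: —
step 16 deliver 1→0: —
step 17 deliver 0→2: 2={part,t=1,log=-}
step 18 propose(0,'s'): 0={coor,t=5,log=-}
step 19 deliver 0→2: 2={part,t=2,log=-}
step 20 deliver 2→0: —
step 21 deliver 2→3: —
step 22 deliver 0→3: —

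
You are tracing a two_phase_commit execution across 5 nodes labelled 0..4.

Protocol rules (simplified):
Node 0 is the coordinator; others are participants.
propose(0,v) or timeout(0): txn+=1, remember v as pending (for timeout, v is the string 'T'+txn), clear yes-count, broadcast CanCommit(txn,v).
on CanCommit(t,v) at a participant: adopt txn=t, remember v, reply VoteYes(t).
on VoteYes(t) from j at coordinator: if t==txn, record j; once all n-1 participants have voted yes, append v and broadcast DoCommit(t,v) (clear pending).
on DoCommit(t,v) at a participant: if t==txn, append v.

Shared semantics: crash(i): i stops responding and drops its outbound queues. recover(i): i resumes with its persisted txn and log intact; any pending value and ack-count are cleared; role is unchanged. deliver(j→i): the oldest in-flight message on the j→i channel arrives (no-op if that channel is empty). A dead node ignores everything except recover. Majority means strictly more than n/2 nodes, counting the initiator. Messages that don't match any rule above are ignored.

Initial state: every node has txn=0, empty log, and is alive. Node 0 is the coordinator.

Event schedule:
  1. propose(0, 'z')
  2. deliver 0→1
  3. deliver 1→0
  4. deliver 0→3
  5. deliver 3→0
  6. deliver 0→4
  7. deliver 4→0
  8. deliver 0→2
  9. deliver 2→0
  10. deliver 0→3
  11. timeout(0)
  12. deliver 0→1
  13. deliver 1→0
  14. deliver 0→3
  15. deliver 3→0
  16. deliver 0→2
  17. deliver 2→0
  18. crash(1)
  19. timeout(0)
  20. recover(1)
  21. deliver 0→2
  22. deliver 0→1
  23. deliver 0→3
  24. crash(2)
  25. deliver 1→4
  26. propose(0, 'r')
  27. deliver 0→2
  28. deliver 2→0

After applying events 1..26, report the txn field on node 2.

2

step 1 propose(0,'z'): 0={coor,t=1,log=-}
step 2 deliver 0→1: 1={part,t=1,log=-}
step 3 deliver 1→0: —
step 4 deliver 0→3: 3={part,t=1,log=-}
step 5 deliver 3→0: —
step 6 deliver 0→4: 4={part,t=1,log=-}
step 7 deliver 4→0: —
step 8 deliver 0→2: 2={part,t=1,log=-}
step 9 deliver 2→0: 0={coor,t=1,log=z}
step 10 deliver 0→3: 3={part,t=1,log=z}
step 11 timeout(0): 0={coor,t=2,log=z}
step 12 deliver 0→1: 1={part,t=1,log=z}
step 13 deliver 1→0: —
step 14 deliver 0→3: 3={part,t=2,log=z}
step 15 deliver 3→0: —
step 16 deliver 0→2: 2={part,t=1,log=z}
step 17 deliver 2→0: —
step 18 crash(1): 1={✗part,t=1,log=z}
step 19 timeout(0): 0={coor,t=3,log=z}
step 20 recover(1): 1={part,t=1,log=z}
step 21 deliver 0→2: 2={part,t=2,log=z}
step 22 deliver 0→1: 1={part,t=2,log=z}
step 23 deliver 0→3: 3={part,t=3,log=z}
step 24 crash(2): 2={✗part,t=2,log=z}
step 25 deliver 1→4: —
step 26 propose(0,'r'): 0={coor,t=4,log=z}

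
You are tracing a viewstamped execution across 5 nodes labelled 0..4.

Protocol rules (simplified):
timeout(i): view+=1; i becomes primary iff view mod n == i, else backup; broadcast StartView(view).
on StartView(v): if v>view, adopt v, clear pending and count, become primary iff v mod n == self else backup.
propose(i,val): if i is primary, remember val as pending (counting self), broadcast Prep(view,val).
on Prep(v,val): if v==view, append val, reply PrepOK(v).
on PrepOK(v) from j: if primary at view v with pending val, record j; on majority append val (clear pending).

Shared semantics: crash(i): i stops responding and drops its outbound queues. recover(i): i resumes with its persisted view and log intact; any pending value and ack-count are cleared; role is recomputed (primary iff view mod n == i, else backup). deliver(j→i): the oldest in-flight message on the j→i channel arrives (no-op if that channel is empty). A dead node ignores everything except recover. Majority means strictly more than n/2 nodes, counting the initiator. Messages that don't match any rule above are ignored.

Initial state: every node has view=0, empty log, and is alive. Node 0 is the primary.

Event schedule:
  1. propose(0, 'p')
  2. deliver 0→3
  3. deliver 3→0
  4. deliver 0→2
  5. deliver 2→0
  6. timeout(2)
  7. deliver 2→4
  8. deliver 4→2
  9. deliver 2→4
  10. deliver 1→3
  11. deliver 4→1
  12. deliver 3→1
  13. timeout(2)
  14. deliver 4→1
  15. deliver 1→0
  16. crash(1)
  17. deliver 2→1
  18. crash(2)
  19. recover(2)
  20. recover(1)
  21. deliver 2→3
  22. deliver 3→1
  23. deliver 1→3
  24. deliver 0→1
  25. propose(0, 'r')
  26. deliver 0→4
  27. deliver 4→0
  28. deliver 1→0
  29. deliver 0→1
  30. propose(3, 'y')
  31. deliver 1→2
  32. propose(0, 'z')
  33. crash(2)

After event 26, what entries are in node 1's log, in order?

p

step 1 propose(0,'p'): —
step 2 deliver 0→3: 3={back,v=0,log=p}
step 3 deliver 3→0: —
step 4 deliver 0→2: 2={back,v=0,log=p}
step 5 deliver 2→0: 0={prim,v=0,log=p}
step 6 timeout(2): 2={back,v=1,log=p}
step 7 deliver 2→4: 4={back,v=1,log=-}
step 8 deliver 4→2: —
step 9 deliver 2→4: —
step 10 deliver 1→3: —
step 11 deliver 4→1: —
step 12 deliver 3→1: —
step 13 timeout(2): 2={prim,v=2,log=p}
step 14 deliver 4→1: —
step 15 deliver 1→0: —
step 16 crash(1): 1={✗back,v=0,log=-}
step 17 deliver 2→1: —
step 18 crash(2): 2={✗prim,v=2,log=p}
step 19 recover(2): 2={prim,v=2,log=p}
step 20 recover(1): 1={back,v=0,log=-}
step 21 deliver 2→3: —
step 22 deliver 3→1: —
step 23 deliver 1→3: —
step 24 deliver 0→1: 1={back,v=0,log=p}
step 25 propose(0,'r'): —
step 26 deliver 0→4: —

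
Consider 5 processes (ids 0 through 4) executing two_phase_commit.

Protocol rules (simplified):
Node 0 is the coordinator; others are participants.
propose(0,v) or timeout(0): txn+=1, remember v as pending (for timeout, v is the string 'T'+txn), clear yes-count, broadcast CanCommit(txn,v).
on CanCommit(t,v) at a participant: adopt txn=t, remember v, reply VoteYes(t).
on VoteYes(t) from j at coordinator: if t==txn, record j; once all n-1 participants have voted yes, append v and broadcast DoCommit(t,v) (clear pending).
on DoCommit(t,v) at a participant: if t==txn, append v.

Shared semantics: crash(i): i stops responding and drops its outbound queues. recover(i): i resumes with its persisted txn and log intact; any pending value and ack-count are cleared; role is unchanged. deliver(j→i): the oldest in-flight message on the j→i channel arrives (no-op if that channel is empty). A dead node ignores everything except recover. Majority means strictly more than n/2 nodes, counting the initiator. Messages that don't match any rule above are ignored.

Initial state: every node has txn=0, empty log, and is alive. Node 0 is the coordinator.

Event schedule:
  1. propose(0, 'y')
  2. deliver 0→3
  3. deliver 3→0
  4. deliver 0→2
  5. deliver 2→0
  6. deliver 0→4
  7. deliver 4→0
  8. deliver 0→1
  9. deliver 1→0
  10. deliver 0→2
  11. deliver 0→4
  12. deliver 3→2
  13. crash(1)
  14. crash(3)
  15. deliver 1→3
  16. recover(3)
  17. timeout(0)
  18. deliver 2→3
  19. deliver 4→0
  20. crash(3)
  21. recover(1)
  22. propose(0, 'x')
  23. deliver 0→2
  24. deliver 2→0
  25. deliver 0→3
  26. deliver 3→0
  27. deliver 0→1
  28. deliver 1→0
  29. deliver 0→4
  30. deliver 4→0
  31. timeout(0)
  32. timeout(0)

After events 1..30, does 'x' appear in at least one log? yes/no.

1. propose(0,'y'):  <0:coor t1 ->
2. deliver 0→3:  <3:part t1 ->
3. deliver 3→0:  nop
4. deliver 0→2:  <2:part t1 ->
5. deliver 2→0:  nop
6. deliver 0→4:  <4:part t1 ->
7. deliver 4→0:  nop
8. deliver 0→1:  <1:part t1 ->
9. deliver 1→0:  <0:coor t1 y>
10. deliver 0→2:  <2:part t1 y>
11. deliver 0→4:  <4:part t1 y>
12. deliver 3→2:  nop
13. crash(1):  <1:✗part t1 ->
14. crash(3):  <3:✗part t1 ->
15. deliver 1→3:  nop
16. recover(3):  <3:part t1 ->
17. timeout(0):  <0:coor t2 y>
18. deliver 2→3:  nop
19. deliver 4→0:  nop
20. crash(3):  <3:✗part t1 ->
21. recover(1):  <1:part t1 ->
22. propose(0,'x'):  <0:coor t3 y>
23. deliver 0→2:  <2:part t2 y>
24. deliver 2→0:  nop
25. deliver 0→3:  nop
26. deliver 3→0:  nop
27. deliver 0→1:  <1:part t1 y>
28. deliver 1→0:  nop
29. deliver 0→4:  <4:part t2 y>
30. deliver 4→0:  nop

no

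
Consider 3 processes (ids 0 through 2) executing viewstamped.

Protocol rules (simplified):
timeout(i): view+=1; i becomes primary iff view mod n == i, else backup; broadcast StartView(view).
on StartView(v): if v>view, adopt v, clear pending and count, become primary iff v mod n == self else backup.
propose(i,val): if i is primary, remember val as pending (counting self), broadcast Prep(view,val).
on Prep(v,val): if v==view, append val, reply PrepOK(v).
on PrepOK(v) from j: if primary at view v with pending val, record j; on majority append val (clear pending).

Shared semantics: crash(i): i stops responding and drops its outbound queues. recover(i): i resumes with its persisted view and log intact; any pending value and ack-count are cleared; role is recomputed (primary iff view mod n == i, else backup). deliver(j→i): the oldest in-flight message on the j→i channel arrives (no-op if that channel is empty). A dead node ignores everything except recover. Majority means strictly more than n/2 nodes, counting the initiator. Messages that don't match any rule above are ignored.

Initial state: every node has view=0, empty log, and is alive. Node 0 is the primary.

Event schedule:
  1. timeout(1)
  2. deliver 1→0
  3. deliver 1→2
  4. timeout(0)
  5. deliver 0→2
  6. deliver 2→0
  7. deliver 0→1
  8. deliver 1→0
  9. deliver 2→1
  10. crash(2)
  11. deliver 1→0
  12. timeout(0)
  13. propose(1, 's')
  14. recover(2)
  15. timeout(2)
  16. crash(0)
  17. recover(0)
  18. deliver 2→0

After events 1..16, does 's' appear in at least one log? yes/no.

1. timeout(1):  <1:prim v1 ->
2. deliver 1→0:  <0:back v1 ->
3. deliver 1→2:  <2:back v1 ->
4. timeout(0):  <0:back v2 ->
5. deliver 0→2:  <2:prim v2 ->
6. deliver 2→0:  nop
7. deliver 0→1:  <1:back v2 ->
8. deliver 1→0:  nop
9. deliver 2→1:  nop
10. crash(2):  <2:✗prim v2 ->
11. deliver 1→0:  nop
12. timeout(0):  <0:prim v3 ->
13. propose(1,'s'):  nop
14. recover(2):  <2:prim v2 ->
15. timeout(2):  <2:back v3 ->
16. crash(0):  <0:✗prim v3 ->

no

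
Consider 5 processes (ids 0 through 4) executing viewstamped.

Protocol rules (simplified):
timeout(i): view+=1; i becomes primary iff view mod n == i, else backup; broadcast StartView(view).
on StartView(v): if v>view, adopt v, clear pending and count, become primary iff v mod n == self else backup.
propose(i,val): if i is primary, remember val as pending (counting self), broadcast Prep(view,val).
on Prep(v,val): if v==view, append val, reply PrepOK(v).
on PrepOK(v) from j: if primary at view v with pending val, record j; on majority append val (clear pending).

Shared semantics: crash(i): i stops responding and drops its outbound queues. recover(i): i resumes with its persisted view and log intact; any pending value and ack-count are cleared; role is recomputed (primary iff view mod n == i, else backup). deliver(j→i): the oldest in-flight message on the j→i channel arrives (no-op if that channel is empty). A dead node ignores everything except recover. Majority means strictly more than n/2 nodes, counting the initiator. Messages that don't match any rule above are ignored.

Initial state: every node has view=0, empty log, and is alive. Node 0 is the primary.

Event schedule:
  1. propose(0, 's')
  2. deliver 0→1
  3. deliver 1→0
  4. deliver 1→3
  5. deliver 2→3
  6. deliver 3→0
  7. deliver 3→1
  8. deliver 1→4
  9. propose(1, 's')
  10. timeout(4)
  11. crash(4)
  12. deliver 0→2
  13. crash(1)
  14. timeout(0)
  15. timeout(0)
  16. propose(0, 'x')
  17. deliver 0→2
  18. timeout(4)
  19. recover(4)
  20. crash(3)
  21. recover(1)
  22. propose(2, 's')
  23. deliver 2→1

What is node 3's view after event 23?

step 1 propose(0,'s'): —
step 2 deliver 0→1: 1={back,v=0,log=s}
step 3 deliver 1→0: —
step 4 deliver 1→3: —
step 5 deliver 2→3: —
step 6 deliver 3→0: —
step 7 deliver 3→1: —
step 8 deliver 1→4: —
step 9 propose(1,'s'): —
step 10 timeout(4): 4={back,v=1,log=-}
step 11 crash(4): 4={✗back,v=1,log=-}
step 12 deliver 0→2: 2={back,v=0,log=s}
step 13 crash(1): 1={✗back,v=0,log=s}
step 14 timeout(0): 0={back,v=1,log=-}
step 15 timeout(0): 0={back,v=2,log=-}
step 16 propose(0,'x'): —
step 17 deliver 0→2: 2={back,v=1,log=s}
step 18 timeout(4): —
step 19 recover(4): 4={back,v=1,log=-}
step 20 crash(3): 3={✗back,v=0,log=-}
step 21 recover(1): 1={back,v=0,log=s}
step 22 propose(2,'s'): —
step 23 deliver 2→1: —

0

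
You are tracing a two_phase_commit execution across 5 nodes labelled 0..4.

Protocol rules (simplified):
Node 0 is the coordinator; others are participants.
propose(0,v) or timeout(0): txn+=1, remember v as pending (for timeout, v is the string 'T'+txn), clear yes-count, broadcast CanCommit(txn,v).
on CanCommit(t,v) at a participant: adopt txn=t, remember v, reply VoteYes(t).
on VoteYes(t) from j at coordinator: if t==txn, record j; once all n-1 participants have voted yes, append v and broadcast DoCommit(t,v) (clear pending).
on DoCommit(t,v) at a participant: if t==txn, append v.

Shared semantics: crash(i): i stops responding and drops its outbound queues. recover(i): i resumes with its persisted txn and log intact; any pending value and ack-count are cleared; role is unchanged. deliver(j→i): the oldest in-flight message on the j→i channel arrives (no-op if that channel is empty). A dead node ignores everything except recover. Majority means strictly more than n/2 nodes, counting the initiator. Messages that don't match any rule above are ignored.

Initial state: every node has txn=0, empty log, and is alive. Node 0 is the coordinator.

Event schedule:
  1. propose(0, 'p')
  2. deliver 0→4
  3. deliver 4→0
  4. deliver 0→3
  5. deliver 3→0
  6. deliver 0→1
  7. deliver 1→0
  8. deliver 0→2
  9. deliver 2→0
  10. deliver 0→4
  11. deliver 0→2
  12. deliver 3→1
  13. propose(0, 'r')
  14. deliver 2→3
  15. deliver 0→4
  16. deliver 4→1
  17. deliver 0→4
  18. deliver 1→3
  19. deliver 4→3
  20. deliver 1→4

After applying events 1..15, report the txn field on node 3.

1

after 1 — propose(0,'p'): n0:coor/t1/[-]
after 2 — deliver 0→4: n4:part/t1/[-]
after 3 — deliver 4→0: ·
after 4 — deliver 0→3: n3:part/t1/[-]
after 5 — deliver 3→0: ·
after 6 — deliver 0→1: n1:part/t1/[-]
after 7 — deliver 1→0: ·
after 8 — deliver 0→2: n2:part/t1/[-]
after 9 — deliver 2→0: n0:coor/t1/[p]
after 10 — deliver 0→4: n4:part/t1/[p]
after 11 — deliver 0→2: n2:part/t1/[p]
after 12 — deliver 3→1: ·
after 13 — propose(0,'r'): n0:coor/t2/[p]
after 14 — deliver 2→3: ·
after 15 — deliver 0→4: n4:part/t2/[p]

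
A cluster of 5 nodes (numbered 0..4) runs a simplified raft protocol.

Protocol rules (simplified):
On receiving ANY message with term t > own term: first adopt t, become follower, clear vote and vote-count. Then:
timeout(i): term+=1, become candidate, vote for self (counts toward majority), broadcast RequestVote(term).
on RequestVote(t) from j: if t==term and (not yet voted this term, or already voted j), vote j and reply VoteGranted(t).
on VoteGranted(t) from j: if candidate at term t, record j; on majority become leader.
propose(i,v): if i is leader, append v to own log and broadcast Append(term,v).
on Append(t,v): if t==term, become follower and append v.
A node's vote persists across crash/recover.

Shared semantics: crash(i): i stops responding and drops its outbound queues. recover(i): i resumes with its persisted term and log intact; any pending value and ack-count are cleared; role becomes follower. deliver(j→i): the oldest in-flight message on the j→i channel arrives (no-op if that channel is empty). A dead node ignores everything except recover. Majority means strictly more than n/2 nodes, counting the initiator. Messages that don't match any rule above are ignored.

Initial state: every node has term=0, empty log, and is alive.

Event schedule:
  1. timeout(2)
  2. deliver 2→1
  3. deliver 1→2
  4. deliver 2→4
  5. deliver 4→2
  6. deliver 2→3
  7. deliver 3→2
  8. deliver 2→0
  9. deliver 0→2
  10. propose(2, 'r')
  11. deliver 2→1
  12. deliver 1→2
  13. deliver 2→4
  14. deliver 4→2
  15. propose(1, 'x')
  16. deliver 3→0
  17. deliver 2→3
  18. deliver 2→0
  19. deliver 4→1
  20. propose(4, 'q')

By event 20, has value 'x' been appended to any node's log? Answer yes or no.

after 1 — timeout(2): n2:cand/t1/[-]
after 2 — deliver 2→1: n1:foll/t1/[-]
after 3 — deliver 1→2: ·
after 4 — deliver 2→4: n4:foll/t1/[-]
after 5 — deliver 4→2: n2:lead/t1/[-]
after 6 — deliver 2→3: n3:foll/t1/[-]
after 7 — deliver 3→2: ·
after 8 — deliver 2→0: n0:foll/t1/[-]
after 9 — deliver 0→2: ·
after 10 — propose(2,'r'): n2:lead/t1/[r]
after 11 — deliver 2→1: n1:foll/t1/[r]
after 12 — deliver 1→2: ·
after 13 — deliver 2→4: n4:foll/t1/[r]
after 14 — deliver 4→2: ·
after 15 — propose(1,'x'): ·
after 16 — deliver 3→0: ·
after 17 — deliver 2→3: n3:foll/t1/[r]
after 18 — deliver 2→0: n0:foll/t1/[r]
after 19 — deliver 4→1: ·
after 20 — propose(4,'q'): ·

no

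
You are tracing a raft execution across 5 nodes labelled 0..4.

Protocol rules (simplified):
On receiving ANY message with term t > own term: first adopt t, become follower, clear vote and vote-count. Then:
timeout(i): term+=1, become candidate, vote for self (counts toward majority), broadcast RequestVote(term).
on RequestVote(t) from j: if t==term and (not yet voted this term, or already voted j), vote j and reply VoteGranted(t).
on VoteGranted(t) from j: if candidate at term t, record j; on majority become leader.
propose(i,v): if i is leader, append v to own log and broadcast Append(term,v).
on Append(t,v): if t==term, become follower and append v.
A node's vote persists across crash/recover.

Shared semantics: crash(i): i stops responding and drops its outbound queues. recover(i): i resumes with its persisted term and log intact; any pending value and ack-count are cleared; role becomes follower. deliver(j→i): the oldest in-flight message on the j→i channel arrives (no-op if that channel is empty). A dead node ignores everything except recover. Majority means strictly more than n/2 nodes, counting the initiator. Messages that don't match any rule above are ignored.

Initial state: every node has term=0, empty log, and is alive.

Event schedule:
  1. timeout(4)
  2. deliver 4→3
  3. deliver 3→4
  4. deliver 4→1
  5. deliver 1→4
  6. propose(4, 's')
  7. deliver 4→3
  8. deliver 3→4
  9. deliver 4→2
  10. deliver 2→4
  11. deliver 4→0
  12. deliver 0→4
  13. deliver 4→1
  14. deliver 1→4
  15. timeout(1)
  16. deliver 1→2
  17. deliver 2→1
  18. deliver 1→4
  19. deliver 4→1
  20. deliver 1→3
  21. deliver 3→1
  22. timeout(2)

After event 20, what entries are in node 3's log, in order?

after 1 — timeout(4): n4:cand/t1/[-]
after 2 — deliver 4→3: n3:foll/t1/[-]
after 3 — deliver 3→4: ·
after 4 — deliver 4→1: n1:foll/t1/[-]
after 5 — deliver 1→4: n4:lead/t1/[-]
after 6 — propose(4,'s'): n4:lead/t1/[s]
after 7 — deliver 4→3: n3:foll/t1/[s]
after 8 — deliver 3→4: ·
after 9 — deliver 4→2: n2:foll/t1/[-]
after 10 — deliver 2→4: ·
after 11 — deliver 4→0: n0:foll/t1/[-]
after 12 — deliver 0→4: ·
after 13 — deliver 4→1: n1:foll/t1/[s]
after 14 — deliver 1→4: ·
after 15 — timeout(1): n1:cand/t2/[s]
after 16 — deliver 1→2: n2:foll/t2/[-]
after 17 — deliver 2→1: ·
after 18 — deliver 1→4: n4:foll/t2/[s]
after 19 — deliver 4→1: n1:lead/t2/[s]
after 20 — deliver 1→3: n3:foll/t2/[s]

s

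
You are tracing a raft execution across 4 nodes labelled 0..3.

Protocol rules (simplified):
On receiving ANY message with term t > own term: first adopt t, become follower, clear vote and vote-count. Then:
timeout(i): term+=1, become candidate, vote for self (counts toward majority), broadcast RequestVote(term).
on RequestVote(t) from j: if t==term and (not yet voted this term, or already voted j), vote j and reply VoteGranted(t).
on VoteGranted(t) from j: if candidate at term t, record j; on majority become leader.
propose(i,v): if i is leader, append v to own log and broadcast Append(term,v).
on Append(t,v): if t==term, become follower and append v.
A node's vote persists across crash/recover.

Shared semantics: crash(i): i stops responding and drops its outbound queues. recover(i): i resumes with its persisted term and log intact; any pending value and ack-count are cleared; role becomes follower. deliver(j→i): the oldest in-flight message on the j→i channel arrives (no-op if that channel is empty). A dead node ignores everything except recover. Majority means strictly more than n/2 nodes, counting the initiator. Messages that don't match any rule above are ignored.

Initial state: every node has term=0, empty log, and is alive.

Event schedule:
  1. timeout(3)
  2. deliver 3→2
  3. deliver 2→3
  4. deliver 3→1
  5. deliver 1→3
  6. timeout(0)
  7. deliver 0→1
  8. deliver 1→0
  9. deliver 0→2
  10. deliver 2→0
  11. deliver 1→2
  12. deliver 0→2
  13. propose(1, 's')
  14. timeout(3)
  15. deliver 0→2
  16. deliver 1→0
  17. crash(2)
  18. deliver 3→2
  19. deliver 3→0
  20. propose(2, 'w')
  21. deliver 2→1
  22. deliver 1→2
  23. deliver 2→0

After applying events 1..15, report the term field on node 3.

2

after 1 — timeout(3): n3:cand/t1/[-]
after 2 — deliver 3→2: n2:foll/t1/[-]
after 3 — deliver 2→3: ·
after 4 — deliver 3→1: n1:foll/t1/[-]
after 5 — deliver 1→3: n3:lead/t1/[-]
after 6 — timeout(0): n0:cand/t1/[-]
after 7 — deliver 0→1: ·
after 8 — deliver 1→0: ·
after 9 — deliver 0→2: ·
after 10 — deliver 2→0: ·
after 11 — deliver 1→2: ·
after 12 — deliver 0→2: ·
after 13 — propose(1,'s'): ·
after 14 — timeout(3): n3:cand/t2/[-]
after 15 — deliver 0→2: ·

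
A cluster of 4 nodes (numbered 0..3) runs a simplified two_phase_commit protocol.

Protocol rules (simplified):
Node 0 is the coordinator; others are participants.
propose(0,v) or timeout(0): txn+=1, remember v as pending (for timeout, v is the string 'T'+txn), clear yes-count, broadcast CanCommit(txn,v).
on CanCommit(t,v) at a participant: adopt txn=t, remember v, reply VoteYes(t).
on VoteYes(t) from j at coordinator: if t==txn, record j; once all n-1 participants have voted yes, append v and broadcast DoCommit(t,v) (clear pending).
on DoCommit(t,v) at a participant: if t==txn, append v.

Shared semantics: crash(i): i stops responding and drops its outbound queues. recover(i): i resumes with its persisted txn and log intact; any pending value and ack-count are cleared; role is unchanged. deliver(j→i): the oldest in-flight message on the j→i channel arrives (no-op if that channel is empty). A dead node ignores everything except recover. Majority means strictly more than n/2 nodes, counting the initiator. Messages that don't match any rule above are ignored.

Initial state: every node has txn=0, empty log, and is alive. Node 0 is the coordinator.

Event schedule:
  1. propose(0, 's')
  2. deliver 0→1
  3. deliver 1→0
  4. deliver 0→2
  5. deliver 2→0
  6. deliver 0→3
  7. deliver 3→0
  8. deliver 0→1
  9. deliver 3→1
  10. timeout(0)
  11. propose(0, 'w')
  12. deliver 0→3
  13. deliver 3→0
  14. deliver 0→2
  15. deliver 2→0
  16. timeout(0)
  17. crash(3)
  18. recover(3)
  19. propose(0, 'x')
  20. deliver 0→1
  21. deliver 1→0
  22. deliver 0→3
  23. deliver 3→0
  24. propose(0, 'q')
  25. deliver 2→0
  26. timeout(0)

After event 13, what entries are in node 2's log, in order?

after 1 — propose(0,'s'): n0:coor/t1/[-]
after 2 — deliver 0→1: n1:part/t1/[-]
after 3 — deliver 1→0: ·
after 4 — deliver 0→2: n2:part/t1/[-]
after 5 — deliver 2→0: ·
after 6 — deliver 0→3: n3:part/t1/[-]
after 7 — deliver 3→0: n0:coor/t1/[s]
after 8 — deliver 0→1: n1:part/t1/[s]
after 9 — deliver 3→1: ·
after 10 — timeout(0): n0:coor/t2/[s]
after 11 — propose(0,'w'): n0:coor/t3/[s]
after 12 — deliver 0→3: n3:part/t1/[s]
after 13 — deliver 3→0: ·

empty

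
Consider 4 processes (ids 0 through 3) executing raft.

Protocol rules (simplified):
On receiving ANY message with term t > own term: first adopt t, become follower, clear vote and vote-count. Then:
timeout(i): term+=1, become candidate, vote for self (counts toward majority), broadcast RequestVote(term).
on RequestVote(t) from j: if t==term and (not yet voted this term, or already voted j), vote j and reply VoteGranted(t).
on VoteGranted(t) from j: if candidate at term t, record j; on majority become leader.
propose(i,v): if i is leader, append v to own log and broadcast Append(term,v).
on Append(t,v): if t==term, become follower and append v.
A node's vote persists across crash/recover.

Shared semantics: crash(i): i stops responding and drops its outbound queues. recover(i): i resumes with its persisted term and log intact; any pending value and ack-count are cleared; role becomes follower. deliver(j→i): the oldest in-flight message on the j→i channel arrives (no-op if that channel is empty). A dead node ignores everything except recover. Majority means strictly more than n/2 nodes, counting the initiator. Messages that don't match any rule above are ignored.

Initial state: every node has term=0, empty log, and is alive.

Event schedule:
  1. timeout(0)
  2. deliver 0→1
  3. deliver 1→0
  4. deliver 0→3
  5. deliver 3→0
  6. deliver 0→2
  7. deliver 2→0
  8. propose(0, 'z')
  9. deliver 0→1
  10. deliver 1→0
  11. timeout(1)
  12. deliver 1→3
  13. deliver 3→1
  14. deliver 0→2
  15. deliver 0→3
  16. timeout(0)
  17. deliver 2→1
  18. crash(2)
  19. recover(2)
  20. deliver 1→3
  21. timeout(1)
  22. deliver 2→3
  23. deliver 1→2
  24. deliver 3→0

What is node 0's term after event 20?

2

step 1 timeout(0): 0={cand,t=1,log=-}
step 2 deliver 0→1: 1={foll,t=1,log=-}
step 3 deliver 1→0: —
step 4 deliver 0→3: 3={foll,t=1,log=-}
step 5 deliver 3→0: 0={lead,t=1,log=-}
step 6 deliver 0→2: 2={foll,t=1,log=-}
step 7 deliver 2→0: —
step 8 propose(0,'z'): 0={lead,t=1,log=z}
step 9 deliver 0→1: 1={foll,t=1,log=z}
step 10 deliver 1→0: —
step 11 timeout(1): 1={cand,t=2,log=z}
step 12 deliver 1→3: 3={foll,t=2,log=-}
step 13 deliver 3→1: —
step 14 deliver 0→2: 2={foll,t=1,log=z}
step 15 deliver 0→3: —
step 16 timeout(0): 0={cand,t=2,log=z}
step 17 deliver 2→1: —
step 18 crash(2): 2={✗foll,t=1,log=z}
step 19 recover(2): 2={foll,t=1,log=z}
step 20 deliver 1→3: —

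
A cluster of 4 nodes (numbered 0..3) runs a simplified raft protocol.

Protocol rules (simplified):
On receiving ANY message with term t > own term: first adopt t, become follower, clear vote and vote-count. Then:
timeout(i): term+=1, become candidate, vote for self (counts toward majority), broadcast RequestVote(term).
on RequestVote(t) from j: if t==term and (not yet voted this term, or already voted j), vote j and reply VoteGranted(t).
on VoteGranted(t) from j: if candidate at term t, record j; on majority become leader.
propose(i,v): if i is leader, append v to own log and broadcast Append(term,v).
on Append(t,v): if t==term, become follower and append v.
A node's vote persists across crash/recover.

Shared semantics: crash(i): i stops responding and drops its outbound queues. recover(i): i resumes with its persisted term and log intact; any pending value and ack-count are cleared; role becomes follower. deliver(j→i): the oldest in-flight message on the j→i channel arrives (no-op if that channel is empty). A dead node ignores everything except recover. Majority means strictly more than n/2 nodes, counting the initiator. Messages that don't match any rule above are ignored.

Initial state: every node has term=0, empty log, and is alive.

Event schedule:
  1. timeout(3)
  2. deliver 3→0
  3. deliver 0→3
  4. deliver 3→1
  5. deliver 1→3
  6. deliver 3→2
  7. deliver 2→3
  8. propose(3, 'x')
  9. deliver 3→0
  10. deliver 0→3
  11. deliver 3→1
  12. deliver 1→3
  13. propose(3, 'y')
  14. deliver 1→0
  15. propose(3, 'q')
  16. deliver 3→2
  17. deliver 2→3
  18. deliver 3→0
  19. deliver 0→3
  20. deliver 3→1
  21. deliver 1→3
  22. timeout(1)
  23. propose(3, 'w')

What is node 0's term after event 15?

after 1 — timeout(3): n3:cand/t1/[-]
after 2 — deliver 3→0: n0:foll/t1/[-]
after 3 — deliver 0→3: ·
after 4 — deliver 3→1: n1:foll/t1/[-]
after 5 — deliver 1→3: n3:lead/t1/[-]
after 6 — deliver 3→2: n2:foll/t1/[-]
after 7 — deliver 2→3: ·
after 8 — propose(3,'x'): n3:lead/t1/[x]
after 9 — deliver 3→0: n0:foll/t1/[x]
after 10 — deliver 0→3: ·
after 11 — deliver 3→1: n1:foll/t1/[x]
after 12 — deliver 1→3: ·
after 13 — propose(3,'y'): n3:lead/t1/[x,y]
after 14 — deliver 1→0: ·
after 15 — propose(3,'q'): n3:lead/t1/[x,y,q]

1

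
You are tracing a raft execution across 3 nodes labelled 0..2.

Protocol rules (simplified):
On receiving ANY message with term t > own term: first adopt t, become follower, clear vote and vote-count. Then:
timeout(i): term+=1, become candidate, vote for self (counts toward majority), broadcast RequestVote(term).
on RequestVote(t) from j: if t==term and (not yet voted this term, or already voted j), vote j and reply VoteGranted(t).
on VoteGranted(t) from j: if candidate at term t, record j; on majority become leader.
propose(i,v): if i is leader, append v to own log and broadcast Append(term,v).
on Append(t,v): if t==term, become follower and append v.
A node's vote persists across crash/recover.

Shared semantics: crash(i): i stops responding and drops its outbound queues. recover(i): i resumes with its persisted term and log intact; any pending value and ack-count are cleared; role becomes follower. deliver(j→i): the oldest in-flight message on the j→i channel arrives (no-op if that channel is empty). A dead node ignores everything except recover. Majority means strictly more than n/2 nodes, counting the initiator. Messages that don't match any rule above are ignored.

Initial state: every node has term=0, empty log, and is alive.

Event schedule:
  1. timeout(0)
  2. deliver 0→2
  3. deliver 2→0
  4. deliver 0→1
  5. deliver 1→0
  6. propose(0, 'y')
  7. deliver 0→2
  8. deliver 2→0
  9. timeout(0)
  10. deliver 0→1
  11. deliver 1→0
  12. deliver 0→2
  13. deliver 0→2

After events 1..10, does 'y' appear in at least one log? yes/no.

yes

[1] timeout(0) → N0(cand t1 [-])
[2] deliver 0→2 → N2(foll t1 [-])
[3] deliver 2→0 → N0(lead t1 [-])
[4] deliver 0→1 → N1(foll t1 [-])
[5] deliver 1→0 → ∅
[6] propose(0,'y') → N0(lead t1 [y])
[7] deliver 0→2 → N2(foll t1 [y])
[8] deliver 2→0 → ∅
[9] timeout(0) → N0(cand t2 [y])
[10] deliver 0→1 → N1(foll t1 [y])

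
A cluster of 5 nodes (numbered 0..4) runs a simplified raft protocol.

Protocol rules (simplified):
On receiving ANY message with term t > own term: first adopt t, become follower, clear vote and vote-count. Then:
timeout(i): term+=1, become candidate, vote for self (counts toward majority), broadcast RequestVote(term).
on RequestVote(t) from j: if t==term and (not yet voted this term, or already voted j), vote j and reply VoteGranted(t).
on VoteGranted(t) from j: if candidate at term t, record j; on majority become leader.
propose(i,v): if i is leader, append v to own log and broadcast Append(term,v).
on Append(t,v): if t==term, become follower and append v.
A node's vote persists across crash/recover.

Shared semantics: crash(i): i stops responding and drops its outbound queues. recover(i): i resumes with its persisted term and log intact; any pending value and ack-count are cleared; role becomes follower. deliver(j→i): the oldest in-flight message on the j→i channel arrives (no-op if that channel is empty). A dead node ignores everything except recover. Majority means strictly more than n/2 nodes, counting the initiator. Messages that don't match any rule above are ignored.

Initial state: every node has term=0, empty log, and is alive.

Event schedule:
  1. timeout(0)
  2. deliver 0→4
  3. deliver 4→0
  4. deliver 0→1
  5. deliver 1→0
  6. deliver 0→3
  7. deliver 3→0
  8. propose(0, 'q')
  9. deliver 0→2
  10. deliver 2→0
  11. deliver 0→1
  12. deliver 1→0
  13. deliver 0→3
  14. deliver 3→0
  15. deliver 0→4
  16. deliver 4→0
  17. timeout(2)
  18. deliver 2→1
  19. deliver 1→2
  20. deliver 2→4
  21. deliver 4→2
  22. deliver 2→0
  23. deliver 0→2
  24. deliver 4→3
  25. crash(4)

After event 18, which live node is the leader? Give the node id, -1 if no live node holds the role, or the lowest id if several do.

0

e1 timeout(0): 0[cand,t=1,-]
e2 deliver 0→4: 4[foll,t=1,-]
e3 deliver 4→0: ·
e4 deliver 0→1: 1[foll,t=1,-]
e5 deliver 1→0: 0[lead,t=1,-]
e6 deliver 0→3: 3[foll,t=1,-]
e7 deliver 3→0: ·
e8 propose(0,'q'): 0[lead,t=1,q]
e9 deliver 0→2: 2[foll,t=1,-]
e10 deliver 2→0: ·
e11 deliver 0→1: 1[foll,t=1,q]
e12 deliver 1→0: ·
e13 deliver 0→3: 3[foll,t=1,q]
e14 deliver 3→0: ·
e15 deliver 0→4: 4[foll,t=1,q]
e16 deliver 4→0: ·
e17 timeout(2): 2[cand,t=2,-]
e18 deliver 2→1: 1[foll,t=2,q]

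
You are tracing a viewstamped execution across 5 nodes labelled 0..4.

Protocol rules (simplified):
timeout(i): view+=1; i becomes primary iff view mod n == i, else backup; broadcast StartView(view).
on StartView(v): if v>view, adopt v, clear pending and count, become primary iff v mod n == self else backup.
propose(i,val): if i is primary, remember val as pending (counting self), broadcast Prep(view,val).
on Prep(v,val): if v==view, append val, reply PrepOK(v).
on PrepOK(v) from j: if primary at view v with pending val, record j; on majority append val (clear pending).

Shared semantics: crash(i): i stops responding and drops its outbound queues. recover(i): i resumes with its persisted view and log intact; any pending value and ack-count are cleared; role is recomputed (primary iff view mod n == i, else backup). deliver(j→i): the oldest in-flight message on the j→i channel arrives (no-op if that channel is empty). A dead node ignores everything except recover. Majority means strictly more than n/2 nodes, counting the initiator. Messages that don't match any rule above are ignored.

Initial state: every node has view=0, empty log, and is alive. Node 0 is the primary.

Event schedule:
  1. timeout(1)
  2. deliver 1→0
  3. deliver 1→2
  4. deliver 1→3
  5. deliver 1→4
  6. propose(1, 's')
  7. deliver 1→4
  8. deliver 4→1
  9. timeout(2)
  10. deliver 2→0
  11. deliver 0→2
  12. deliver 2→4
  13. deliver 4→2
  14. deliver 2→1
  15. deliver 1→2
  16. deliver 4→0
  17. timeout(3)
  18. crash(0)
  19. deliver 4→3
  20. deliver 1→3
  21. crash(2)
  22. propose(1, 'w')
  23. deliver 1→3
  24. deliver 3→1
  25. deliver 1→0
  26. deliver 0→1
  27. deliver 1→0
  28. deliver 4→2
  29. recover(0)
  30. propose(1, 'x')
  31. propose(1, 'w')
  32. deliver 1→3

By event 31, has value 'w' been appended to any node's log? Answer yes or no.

no

after 1 — timeout(1): n1:prim/v1/[-]
after 2 — deliver 1→0: n0:back/v1/[-]
after 3 — deliver 1→2: n2:back/v1/[-]
after 4 — deliver 1→3: n3:back/v1/[-]
after 5 — deliver 1→4: n4:back/v1/[-]
after 6 — propose(1,'s'): ·
after 7 — deliver 1→4: n4:back/v1/[s]
after 8 — deliver 4→1: ·
after 9 — timeout(2): n2:prim/v2/[-]
after 10 — deliver 2→0: n0:back/v2/[-]
after 11 — deliver 0→2: ·
after 12 — deliver 2→4: n4:back/v2/[s]
after 13 — deliver 4→2: ·
after 14 — deliver 2→1: n1:back/v2/[-]
after 15 — deliver 1→2: ·
after 16 — deliver 4→0: ·
after 17 — timeout(3): n3:back/v2/[-]
after 18 — crash(0): n0:✗back/v2/[-]
after 19 — deliver 4→3: ·
after 20 — deliver 1→3: ·
after 21 — crash(2): n2:✗prim/v2/[-]
after 22 — propose(1,'w'): ·
after 23 — deliver 1→3: ·
after 24 — deliver 3→1: ·
after 25 — deliver 1→0: ·
after 26 — deliver 0→1: ·
after 27 — deliver 1→0: ·
after 28 — deliver 4→2: ·
after 29 — recover(0): n0:back/v2/[-]
after 30 — propose(1,'x'): ·
after 31 — propose(1,'w'): ·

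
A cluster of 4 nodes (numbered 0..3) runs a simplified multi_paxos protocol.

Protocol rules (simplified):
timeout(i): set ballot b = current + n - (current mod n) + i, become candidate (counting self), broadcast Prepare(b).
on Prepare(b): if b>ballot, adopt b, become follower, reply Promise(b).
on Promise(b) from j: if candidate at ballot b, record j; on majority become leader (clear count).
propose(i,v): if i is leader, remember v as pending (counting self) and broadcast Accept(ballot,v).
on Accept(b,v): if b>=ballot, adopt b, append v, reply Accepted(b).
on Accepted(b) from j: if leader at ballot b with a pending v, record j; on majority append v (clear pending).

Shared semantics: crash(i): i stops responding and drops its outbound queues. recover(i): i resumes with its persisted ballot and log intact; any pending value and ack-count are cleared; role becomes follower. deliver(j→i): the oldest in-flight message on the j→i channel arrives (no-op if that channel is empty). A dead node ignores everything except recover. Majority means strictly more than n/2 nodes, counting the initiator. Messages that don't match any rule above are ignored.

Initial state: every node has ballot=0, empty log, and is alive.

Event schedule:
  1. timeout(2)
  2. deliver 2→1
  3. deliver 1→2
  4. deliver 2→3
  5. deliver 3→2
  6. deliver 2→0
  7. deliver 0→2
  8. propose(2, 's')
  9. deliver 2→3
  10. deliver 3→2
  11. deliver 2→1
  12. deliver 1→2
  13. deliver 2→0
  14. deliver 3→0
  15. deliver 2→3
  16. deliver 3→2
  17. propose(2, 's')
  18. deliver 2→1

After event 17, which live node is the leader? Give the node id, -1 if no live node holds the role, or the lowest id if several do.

after 1 — timeout(2): n2:cand/b6/[-]
after 2 — deliver 2→1: n1:foll/b6/[-]
after 3 — deliver 1→2: ·
after 4 — deliver 2→3: n3:foll/b6/[-]
after 5 — deliver 3→2: n2:lead/b6/[-]
after 6 — deliver 2→0: n0:foll/b6/[-]
after 7 — deliver 0→2: ·
after 8 — propose(2,'s'): ·
after 9 — deliver 2→3: n3:foll/b6/[s]
after 10 — deliver 3→2: ·
after 11 — deliver 2→1: n1:foll/b6/[s]
after 12 — deliver 1→2: n2:lead/b6/[s]
after 13 — deliver 2→0: n0:foll/b6/[s]
after 14 — deliver 3→0: ·
after 15 — deliver 2→3: ·
after 16 — deliver 3→2: ·
after 17 — propose(2,'s'): ·

2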